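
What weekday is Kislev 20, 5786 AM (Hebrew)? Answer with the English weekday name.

This is JDN 2461020 (10 December 2025 Gregorian).
JDN 2461020 mod 7 = 2, and JDN 0 was a Monday, so this is a Wednesday.

Wednesday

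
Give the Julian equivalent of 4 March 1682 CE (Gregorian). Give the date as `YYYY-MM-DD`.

The Julian–Gregorian offset here is 10 days (Julian trailing).
4 March 1682 Gregorian − 10 days → 22 February 1682 Julian.

1682-02-22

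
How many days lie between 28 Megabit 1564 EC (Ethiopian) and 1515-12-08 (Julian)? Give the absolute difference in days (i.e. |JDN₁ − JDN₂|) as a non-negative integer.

20561

First date → JDN 2295314; second date → JDN 2274753.
The interval is |2295314 − 2274753| = 20561 days.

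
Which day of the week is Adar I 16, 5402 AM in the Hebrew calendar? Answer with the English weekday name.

In the Gregorian calendar this is 16 February 1642 (JDN 2320835).
JDN 2320835 mod 7 = 6, and JDN 0 was a Monday, so this is a Sunday.

Sunday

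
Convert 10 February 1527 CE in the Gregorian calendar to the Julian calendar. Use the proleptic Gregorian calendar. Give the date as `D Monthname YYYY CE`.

At this point the Julian calendar is 10 days behind the Gregorian.
10 February 1527 Gregorian − 10 days → 31 January 1527 Julian.

31 January 1527 CE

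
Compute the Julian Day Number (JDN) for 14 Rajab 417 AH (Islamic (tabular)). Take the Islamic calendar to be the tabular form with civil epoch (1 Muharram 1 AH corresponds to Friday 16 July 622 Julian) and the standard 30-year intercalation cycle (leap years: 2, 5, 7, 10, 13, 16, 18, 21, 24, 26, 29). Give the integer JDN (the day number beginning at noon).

2096047

In the proleptic Gregorian calendar the same day is 6 September 1026.
JDN 2299161 is 15 October 1582 CE (Gregorian); the target day is −203114 days from there, so JDN = 2096047.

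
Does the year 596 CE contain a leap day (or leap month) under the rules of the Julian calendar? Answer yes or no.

yes

596 mod 4 = 0, so it is a leap year in the Julian calendar.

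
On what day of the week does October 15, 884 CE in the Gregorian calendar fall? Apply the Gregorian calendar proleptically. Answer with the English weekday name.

Since JDN mod 7 = 6 (0 = Monday), the day is Sunday.

Sunday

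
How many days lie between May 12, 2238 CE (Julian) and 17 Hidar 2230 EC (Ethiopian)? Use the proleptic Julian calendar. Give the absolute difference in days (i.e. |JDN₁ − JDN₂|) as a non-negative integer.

180

First date → JDN 2538619; second date → JDN 2538439.
The interval is |2538619 − 2538439| = 180 days.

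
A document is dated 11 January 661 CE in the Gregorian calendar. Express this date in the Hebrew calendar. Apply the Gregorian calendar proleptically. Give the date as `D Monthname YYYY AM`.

2 Shevat 4421 AM

Both dates share Julian Day Number 1962496; in the Hebrew calendar that is 2 Shevat 4421 AM.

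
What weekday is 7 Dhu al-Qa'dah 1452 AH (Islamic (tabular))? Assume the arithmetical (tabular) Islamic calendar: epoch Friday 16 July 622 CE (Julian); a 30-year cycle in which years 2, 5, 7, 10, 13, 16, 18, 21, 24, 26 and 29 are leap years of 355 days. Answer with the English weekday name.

Equivalently 1 March 2031 Gregorian, JDN 2462927.
2462927 ≡ 5 (mod 7); counting from Monday = 0 gives Saturday.

Saturday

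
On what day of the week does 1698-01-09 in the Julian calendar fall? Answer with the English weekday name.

Sunday

This is JDN 2341261 (19 January 1698 Gregorian).
2341261 ≡ 6 (mod 7); counting from Monday = 0 gives Sunday.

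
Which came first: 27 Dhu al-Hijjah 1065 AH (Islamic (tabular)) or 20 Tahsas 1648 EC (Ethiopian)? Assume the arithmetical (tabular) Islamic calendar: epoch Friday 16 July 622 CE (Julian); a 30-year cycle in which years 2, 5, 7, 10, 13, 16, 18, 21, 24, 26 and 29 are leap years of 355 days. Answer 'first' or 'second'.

The two dates have Julian Day Numbers 2325837 and 2325897 respectively.
Since 2325837 < 2325897, the first date comes first.

first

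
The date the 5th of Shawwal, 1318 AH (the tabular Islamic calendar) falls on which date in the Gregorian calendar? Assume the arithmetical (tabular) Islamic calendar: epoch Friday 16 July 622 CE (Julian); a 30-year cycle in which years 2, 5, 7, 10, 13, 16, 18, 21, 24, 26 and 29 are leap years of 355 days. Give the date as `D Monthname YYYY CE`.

Julian Day Number of the source date = 2415411.
Converting JDN 2415411 to the Gregorian calendar gives 26 January 1901 CE.

26 January 1901 CE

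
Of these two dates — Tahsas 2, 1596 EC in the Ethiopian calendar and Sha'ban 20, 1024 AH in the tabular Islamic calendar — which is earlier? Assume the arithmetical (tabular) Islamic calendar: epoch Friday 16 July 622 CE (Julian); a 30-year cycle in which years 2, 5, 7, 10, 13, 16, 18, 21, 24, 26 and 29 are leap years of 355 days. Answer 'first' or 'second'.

First date → JDN 2306886; second date → JDN 2311183.
JDN 2306886 < JDN 2311183, so the first date is earlier.

first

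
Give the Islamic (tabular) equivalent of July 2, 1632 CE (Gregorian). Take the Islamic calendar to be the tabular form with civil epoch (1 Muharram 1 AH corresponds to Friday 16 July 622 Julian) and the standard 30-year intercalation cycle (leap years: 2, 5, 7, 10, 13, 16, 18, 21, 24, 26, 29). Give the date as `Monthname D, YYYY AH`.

Dhu al-Hijjah 14, 1041 AH

Both dates share Julian Day Number 2317319; in the tabular Islamic calendar that is 14 Dhu al-Hijjah 1041 AH.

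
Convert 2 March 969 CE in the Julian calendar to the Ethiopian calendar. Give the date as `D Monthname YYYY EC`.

6 Megabit 961 EC

The source date corresponds to 7 March 969 in the proleptic Gregorian calendar (JDN 2075046).
That day falls on 6 Megabit 961 EC in the Ethiopian calendar.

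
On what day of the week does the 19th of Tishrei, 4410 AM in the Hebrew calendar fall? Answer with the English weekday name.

This is JDN 1958378 (3 October 649 Gregorian).
1958378 ≡ 2 (mod 7); counting from Monday = 0 gives Wednesday.

Wednesday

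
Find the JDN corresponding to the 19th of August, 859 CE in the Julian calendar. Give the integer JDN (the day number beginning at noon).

In the proleptic Gregorian calendar the same day is 23 August 859.
JDN 2451545 is 1 January 2000 CE (Gregorian); the target day is −416507 days from there, so JDN = 2035038.

2035038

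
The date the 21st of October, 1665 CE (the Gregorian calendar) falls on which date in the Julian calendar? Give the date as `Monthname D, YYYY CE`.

October 11, 1665 CE

At this point the Julian calendar is 10 days behind the Gregorian.
21 October 1665 Gregorian − 10 days → 11 October 1665 Julian.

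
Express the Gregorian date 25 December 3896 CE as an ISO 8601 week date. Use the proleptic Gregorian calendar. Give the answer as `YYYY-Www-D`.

3896-W52-5

The weekday is Friday (ISO weekday 5).
That Friday belongs to ISO week 52 of ISO year 3896.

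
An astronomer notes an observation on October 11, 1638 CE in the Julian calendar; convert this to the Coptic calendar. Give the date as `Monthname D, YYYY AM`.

Julian Day Number of the source date = 2319621.
Converting JDN 2319621 to the Coptic calendar gives 14 Paopi 1355 AM.

Paopi 14, 1355 AM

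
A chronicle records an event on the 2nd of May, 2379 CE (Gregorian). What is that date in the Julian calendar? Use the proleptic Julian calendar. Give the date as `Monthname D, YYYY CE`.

April 16, 2379 CE

For dates in this range the Gregorian date is 16 days ahead of the Julian.
2 May 2379 Gregorian − 16 days → 16 April 2379 Julian.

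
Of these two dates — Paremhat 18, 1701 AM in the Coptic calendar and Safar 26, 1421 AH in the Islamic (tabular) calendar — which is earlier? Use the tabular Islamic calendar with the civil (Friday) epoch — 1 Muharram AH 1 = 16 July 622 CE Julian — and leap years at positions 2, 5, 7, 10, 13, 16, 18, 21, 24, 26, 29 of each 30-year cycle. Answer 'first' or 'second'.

The two dates have Julian Day Numbers 2446152 and 2451696 respectively.
Since 2446152 < 2451696, the first date comes first.

first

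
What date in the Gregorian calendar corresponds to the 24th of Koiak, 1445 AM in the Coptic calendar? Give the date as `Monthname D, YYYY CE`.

Julian Day Number of the source date = 2352564.
Converting JDN 2352564 to the Gregorian calendar gives 31 December 1728 CE.

December 31, 1728 CE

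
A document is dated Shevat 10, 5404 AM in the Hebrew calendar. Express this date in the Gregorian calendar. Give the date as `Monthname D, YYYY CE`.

Both dates share Julian Day Number 2321536; in the Gregorian calendar that is 18 January 1644 CE.

January 18, 1644 CE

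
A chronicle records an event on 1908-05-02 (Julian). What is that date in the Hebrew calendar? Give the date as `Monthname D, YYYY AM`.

Iyar 14, 5668 AM

Julian Day Number of the source date = 2418077.
Converting JDN 2418077 to the Hebrew calendar gives 14 Iyar 5668 AM.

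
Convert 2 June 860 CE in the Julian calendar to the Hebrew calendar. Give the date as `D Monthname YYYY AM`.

10 Sivan 4620 AM

Both dates share Julian Day Number 2035326; in the Hebrew calendar that is 10 Sivan 4620 AM.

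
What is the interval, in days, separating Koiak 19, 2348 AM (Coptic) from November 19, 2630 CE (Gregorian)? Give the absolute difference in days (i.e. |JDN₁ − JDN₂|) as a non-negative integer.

410

First date → JDN 2682380; second date → JDN 2681970.
The interval is |2682380 − 2681970| = 410 days.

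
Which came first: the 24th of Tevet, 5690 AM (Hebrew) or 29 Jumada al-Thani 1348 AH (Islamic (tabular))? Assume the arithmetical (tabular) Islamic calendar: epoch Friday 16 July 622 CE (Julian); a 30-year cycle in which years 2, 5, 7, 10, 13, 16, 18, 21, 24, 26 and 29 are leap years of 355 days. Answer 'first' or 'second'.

The two dates have Julian Day Numbers 2426001 and 2425948 respectively.
Since 2425948 < 2426001, the second date comes first.

second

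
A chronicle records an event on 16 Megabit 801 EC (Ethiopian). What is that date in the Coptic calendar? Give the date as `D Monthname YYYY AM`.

16 Paremhat 525 AM

Both dates share Julian Day Number 2016616; in the Coptic calendar that is 16 Paremhat 525 AM.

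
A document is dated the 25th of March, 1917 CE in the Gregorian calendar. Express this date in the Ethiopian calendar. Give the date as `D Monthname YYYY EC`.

16 Megabit 1909 EC

Both dates share Julian Day Number 2421313; in the Ethiopian calendar that is 16 Megabit 1909 EC.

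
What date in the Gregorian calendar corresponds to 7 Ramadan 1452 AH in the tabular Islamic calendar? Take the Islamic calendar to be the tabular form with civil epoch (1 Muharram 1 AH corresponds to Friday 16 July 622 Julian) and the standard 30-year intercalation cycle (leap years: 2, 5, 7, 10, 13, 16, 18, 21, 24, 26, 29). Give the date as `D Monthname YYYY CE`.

1 January 2031 CE

Julian Day Number of the source date = 2462868.
Converting JDN 2462868 to the Gregorian calendar gives 1 January 2031 CE.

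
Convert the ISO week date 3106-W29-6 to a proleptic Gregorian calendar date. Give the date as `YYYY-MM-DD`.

3106-07-21

ISO week 1 of 3106 is the week containing the first Thursday of 3106.
Week 29, day 6 (Saturday) lands on 3106-07-21.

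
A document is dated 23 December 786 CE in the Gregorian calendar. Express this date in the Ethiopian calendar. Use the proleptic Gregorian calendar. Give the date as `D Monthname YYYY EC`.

Julian Day Number of the source date = 2008497.
Converting JDN 2008497 to the Ethiopian calendar gives 23 Tahsas 779 EC.

23 Tahsas 779 EC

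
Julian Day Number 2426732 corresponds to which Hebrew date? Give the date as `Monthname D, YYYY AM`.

The Gregorian equivalent of JDN 2426732 is 25 January 1932.
In the Hebrew calendar that day is Shevat 17, 5692 AM.

Shevat 17, 5692 AM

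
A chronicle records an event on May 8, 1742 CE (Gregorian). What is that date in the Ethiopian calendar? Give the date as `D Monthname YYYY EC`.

2 Ginbot 1734 EC

Julian Day Number of the source date = 2357440.
Converting JDN 2357440 to the Ethiopian calendar gives 2 Ginbot 1734 EC.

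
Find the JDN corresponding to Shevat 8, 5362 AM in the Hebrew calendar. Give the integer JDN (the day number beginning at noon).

Equivalently 30 January 1602 (Gregorian).
JDN 2451545 is 1 January 2000 CE (Gregorian); the target day is −145337 days from there, so JDN = 2306208.

2306208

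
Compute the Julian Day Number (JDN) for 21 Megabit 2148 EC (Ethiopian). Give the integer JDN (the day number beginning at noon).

2508613

In the Gregorian calendar the same day is 31 March 2156.
JDN 2451545 is 1 January 2000 CE (Gregorian); the target day is +57068 days from there, so JDN = 2508613.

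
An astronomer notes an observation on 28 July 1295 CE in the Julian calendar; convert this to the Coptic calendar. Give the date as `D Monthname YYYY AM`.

4 Mesori 1011 AM

The source date corresponds to 4 August 1295 in the proleptic Gregorian calendar (JDN 2194265).
That day falls on 4 Mesori 1011 AM in the Coptic calendar.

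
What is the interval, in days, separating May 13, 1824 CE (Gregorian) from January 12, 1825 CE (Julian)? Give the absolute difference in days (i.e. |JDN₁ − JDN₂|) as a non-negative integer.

First date → JDN 2387395; second date → JDN 2387651.
The interval is |2387395 − 2387651| = 256 days.

256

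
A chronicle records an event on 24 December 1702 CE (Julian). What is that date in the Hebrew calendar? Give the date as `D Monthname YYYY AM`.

The source date corresponds to 4 January 1703 in the Gregorian calendar (JDN 2343071).
That day falls on 16 Tevet 5463 AM in the Hebrew calendar.

16 Tevet 5463 AM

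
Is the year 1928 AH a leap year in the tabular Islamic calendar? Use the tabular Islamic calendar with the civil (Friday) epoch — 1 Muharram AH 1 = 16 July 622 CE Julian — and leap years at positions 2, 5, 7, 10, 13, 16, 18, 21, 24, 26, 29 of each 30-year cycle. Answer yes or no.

no

Year 1928 AH is year 8 of its 30-year cycle; leap positions are 2, 5, 7, 10, 13, 16, 18, 21, 24, 26, 29, so it is a common year (354 days).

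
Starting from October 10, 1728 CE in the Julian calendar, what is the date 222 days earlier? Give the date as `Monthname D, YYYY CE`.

Counting 222 days back from JDN 2352493 reaches JDN 2352271, which is March 2, 1728 CE.

March 2, 1728 CE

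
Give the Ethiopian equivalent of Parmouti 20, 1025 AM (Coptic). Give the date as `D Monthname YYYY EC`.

Both dates share Julian Day Number 2199275; in the Ethiopian calendar that is 20 Miyazya 1301 EC.

20 Miyazya 1301 EC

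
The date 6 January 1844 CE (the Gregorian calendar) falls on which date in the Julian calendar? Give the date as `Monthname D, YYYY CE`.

For dates in this range the Gregorian date is 12 days ahead of the Julian.
6 January 1844 Gregorian − 12 days → 25 December 1843 Julian.

December 25, 1843 CE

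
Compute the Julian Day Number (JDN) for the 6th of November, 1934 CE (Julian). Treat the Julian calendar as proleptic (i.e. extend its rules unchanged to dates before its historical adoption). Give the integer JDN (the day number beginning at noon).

In the Gregorian calendar the same day is 19 November 1934.
JDN 2299161 is 15 October 1582 CE (Gregorian); the target day is +128600 days from there, so JDN = 2427761.

2427761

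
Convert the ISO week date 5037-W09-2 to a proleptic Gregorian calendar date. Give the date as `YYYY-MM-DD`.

5037-02-28

ISO week 1 of 5037 is the week containing the first Thursday of 5037.
Week 9, day 2 (Tuesday) lands on 5037-02-28.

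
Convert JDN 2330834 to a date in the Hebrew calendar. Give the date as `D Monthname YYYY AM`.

4 Tammuz 5429 AM

The Gregorian equivalent of JDN 2330834 is 3 July 1669.
In the Hebrew calendar that day is 4 Tammuz 5429 AM.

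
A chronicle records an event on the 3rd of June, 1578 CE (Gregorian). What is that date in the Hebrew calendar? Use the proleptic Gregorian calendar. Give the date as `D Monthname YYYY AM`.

Julian Day Number of the source date = 2297566.
Converting JDN 2297566 to the Hebrew calendar gives 18 Sivan 5338 AM.

18 Sivan 5338 AM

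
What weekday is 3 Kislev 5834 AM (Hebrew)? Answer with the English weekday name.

Equivalently 3 December 2073 Gregorian, JDN 2478545.
2478545 ≡ 6 (mod 7); counting from Monday = 0 gives Sunday.

Sunday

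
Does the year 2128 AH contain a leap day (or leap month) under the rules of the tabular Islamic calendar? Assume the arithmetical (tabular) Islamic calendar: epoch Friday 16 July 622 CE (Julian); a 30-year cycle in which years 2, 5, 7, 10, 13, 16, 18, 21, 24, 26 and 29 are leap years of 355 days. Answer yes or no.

no

Year 2128 AH is year 28 of its 30-year cycle; leap positions are 2, 5, 7, 10, 13, 16, 18, 21, 24, 26, 29, so it is a common year (354 days).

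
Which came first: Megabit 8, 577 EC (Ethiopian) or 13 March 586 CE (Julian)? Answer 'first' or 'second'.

Converting both to JDN: 1934792 vs 1935166; the smaller is the first.

first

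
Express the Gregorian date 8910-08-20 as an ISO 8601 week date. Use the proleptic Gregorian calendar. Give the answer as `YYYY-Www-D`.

8910-W34-3

The weekday is Wednesday (ISO weekday 3).
That Wednesday belongs to ISO week 34 of ISO year 8910.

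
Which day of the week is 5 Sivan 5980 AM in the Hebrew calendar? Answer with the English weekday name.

Equivalently 6 June 2220 Gregorian, JDN 2532055.
JDN 2532055 mod 7 = 1, and JDN 0 was a Monday, so this is a Tuesday.

Tuesday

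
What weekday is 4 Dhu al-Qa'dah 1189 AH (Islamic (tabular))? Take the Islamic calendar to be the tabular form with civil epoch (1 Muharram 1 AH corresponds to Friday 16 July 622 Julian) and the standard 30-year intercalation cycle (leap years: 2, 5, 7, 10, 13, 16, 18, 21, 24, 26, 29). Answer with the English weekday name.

Equivalently 27 December 1775 Gregorian, JDN 2369726.
2369726 ≡ 2 (mod 7); counting from Monday = 0 gives Wednesday.

Wednesday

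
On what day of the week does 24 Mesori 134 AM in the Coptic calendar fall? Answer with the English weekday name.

Saturday

This is JDN 1873961 (18 August 418 Gregorian).
1873961 ≡ 5 (mod 7); counting from Monday = 0 gives Saturday.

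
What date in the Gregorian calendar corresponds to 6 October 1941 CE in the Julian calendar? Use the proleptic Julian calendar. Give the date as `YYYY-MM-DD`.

1941-10-19

For dates in this range the Gregorian date is 13 days ahead of the Julian.
6 October 1941 Julian + 13 days → 19 October 1941 Gregorian.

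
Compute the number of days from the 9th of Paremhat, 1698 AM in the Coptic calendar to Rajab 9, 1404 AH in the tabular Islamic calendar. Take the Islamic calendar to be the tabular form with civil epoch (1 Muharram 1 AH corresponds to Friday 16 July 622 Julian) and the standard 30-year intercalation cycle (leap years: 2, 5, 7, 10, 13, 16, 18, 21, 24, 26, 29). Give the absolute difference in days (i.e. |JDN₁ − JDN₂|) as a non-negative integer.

JDN of the first date = 2445047.
JDN of the second date = 2445801.
|2445801 − 2445047| = 754.

754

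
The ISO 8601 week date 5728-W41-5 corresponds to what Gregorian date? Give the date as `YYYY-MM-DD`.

5728-10-08

ISO week 1 of 5728 is the week containing the first Thursday of 5728.
Week 41, day 5 (Friday) lands on 5728-10-08.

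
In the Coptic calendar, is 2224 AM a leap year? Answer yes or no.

2224 mod 4 = 0; in the Coptic calendar a year is leap when year mod 4 = 3, so it is a common year.

no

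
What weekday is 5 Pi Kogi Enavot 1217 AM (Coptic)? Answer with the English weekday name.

Saturday

In the proleptic Gregorian calendar this is 7 September 1501 (JDN 2269538).
2269538 ≡ 5 (mod 7); counting from Monday = 0 gives Saturday.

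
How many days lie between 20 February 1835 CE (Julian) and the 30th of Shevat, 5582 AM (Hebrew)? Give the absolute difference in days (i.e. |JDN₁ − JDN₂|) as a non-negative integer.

JDN of the first date = 2391342.
JDN of the second date = 2386583.
|2386583 − 2391342| = 4759.

4759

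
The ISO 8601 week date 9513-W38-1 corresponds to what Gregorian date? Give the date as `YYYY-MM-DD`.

9513-09-15

ISO week 1 of 9513 is the week containing the first Thursday of 9513.
Week 38, day 1 (Monday) lands on 9513-09-15.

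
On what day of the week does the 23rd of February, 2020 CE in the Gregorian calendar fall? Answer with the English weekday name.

Sunday

2458903 ≡ 6 (mod 7); counting from Monday = 0 gives Sunday.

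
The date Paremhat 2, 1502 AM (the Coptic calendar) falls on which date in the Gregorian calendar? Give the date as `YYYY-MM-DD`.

1786-03-09

Julian Day Number of the source date = 2373451.
Converting JDN 2373451 to the Gregorian calendar gives 9 March 1786 CE.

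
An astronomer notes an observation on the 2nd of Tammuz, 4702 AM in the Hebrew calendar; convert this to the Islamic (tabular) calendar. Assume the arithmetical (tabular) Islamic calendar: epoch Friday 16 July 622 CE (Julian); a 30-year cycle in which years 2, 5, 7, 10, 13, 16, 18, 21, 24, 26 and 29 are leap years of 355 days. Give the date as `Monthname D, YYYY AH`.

The source date corresponds to 25 June 942 in the proleptic Gregorian calendar (JDN 2065294).
That day falls on 2 Shawwal 330 AH in the tabular Islamic calendar.

Shawwal 2, 330 AH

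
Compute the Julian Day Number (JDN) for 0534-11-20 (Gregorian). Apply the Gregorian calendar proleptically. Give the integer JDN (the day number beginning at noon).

JDN 2299161 is 15 October 1582 CE (Gregorian); the target day is −382738 days from there, so JDN = 1916423.

1916423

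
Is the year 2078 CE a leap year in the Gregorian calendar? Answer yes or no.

2078 is not divisible by 4, so it is a common year.

no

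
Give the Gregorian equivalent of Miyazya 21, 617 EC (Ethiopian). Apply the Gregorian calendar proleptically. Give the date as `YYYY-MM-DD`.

Both dates share Julian Day Number 1949445; in the Gregorian calendar that is 19 April 625 CE.

0625-04-19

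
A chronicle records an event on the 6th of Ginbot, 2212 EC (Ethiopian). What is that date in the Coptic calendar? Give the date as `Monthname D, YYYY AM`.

Pashons 6, 1936 AM

The source date corresponds to 16 May 2220 in the Gregorian calendar (JDN 2532034).
That day falls on 6 Pashons 1936 AM in the Coptic calendar.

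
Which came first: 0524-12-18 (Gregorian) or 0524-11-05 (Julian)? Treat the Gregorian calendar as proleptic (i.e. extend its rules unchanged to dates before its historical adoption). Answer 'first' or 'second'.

second

The two dates have Julian Day Numbers 1912799 and 1912758 respectively.
Since 1912758 < 1912799, the second date comes first.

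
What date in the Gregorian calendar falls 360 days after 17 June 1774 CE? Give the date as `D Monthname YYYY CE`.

12 June 1775 CE

The starting date is JDN 2369168; 2369168 + 360 = 2369528.
JDN 2369528 corresponds to 12 June 1775 CE.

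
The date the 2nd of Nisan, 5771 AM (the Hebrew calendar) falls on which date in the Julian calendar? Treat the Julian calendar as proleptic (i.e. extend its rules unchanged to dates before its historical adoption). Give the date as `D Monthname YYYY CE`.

24 March 2011 CE

Julian Day Number of the source date = 2455658.
Converting JDN 2455658 to the Julian calendar gives 24 March 2011 CE.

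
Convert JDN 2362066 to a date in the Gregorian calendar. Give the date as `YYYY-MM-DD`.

1755-01-06

Counting from JDN 2299161 = 15 Oct 1582 gives an offset of 62905 days.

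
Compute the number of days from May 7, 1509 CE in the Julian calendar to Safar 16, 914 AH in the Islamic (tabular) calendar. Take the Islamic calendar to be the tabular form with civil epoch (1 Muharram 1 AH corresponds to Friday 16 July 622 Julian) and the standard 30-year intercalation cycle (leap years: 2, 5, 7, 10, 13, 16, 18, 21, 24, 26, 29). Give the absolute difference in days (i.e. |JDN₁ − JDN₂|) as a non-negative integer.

325

JDN of the first date = 2272347.
JDN of the second date = 2272022.
|2272022 − 2272347| = 325.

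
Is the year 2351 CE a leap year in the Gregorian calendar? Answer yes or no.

no

2351 is not divisible by 4, so it is a common year.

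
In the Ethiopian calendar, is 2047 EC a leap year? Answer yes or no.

2047 mod 4 = 3; in the Ethiopian calendar a year is leap when year mod 4 = 3, so it is a leap year.

yes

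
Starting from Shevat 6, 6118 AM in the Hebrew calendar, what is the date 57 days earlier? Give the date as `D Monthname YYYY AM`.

Counting 57 days back from JDN 2582317 reaches JDN 2582260, which is 7 Kislev 6118 AM.

7 Kislev 6118 AM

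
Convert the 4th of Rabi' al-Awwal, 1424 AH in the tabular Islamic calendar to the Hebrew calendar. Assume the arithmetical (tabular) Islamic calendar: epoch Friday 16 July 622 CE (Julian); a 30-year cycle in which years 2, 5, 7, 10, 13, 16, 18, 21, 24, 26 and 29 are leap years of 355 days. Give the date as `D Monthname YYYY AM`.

Both dates share Julian Day Number 2452766; in the Hebrew calendar that is 4 Iyar 5763 AM.

4 Iyar 5763 AM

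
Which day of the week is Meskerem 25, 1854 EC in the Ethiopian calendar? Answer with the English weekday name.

Equivalently 4 October 1861 Gregorian, JDN 2401053.
Since JDN mod 7 = 4 (0 = Monday), the day is Friday.

Friday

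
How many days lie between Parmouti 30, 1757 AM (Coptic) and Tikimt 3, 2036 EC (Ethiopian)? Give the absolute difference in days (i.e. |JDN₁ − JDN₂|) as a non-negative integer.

First date → JDN 2466648; second date → JDN 2467537.
The interval is |2466648 − 2467537| = 889 days.

889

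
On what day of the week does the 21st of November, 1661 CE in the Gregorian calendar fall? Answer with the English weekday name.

Monday

JDN 2328053 mod 7 = 0, and JDN 0 was a Monday, so this is a Monday.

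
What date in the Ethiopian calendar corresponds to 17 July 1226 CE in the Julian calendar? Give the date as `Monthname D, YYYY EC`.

Hamle 23, 1218 EC

Julian Day Number of the source date = 2169052.
Converting JDN 2169052 to the Ethiopian calendar gives 23 Hamle 1218 EC.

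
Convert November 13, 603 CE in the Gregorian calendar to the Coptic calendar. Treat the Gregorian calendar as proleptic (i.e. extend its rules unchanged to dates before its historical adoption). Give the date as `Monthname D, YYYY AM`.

Hathor 13, 320 AM

Both dates share Julian Day Number 1941617; in the Coptic calendar that is 13 Hathor 320 AM.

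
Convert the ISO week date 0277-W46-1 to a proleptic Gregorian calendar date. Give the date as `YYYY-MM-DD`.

ISO week 1 of 277 is the week containing the first Thursday of 277.
Week 46, day 1 (Monday) lands on 0277-11-12.

0277-11-12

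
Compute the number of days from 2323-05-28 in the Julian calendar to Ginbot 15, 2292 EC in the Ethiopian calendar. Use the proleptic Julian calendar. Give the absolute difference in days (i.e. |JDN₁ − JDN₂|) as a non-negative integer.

8418

JDN of the first date = 2569681.
JDN of the second date = 2561263.
|2561263 − 2569681| = 8418.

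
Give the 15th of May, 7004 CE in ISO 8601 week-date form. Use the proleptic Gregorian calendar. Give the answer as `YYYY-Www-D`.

7004-W20-2

The weekday is Tuesday (ISO weekday 2).
That Tuesday belongs to ISO week 20 of ISO year 7004.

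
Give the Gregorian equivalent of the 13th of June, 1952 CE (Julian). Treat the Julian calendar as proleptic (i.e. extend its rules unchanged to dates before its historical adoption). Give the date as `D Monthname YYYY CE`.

26 June 1952 CE

For dates in this range the Gregorian date is 13 days ahead of the Julian.
13 June 1952 Julian + 13 days → 26 June 1952 Gregorian.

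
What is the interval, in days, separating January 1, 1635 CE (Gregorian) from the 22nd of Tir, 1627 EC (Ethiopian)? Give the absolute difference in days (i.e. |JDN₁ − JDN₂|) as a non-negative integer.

26

First date → JDN 2318232; second date → JDN 2318258.
The interval is |2318232 − 2318258| = 26 days.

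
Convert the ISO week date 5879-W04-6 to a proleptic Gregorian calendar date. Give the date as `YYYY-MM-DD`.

5879-01-25

ISO week 1 of 5879 is the week containing the first Thursday of 5879.
Week 4, day 6 (Saturday) lands on 5879-01-25.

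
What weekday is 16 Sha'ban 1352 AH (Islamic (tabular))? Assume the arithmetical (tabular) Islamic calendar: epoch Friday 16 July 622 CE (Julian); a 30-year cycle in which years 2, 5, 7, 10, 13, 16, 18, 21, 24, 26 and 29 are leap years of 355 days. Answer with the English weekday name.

Equivalently 4 December 1933 Gregorian, JDN 2427411.
Since JDN mod 7 = 0 (0 = Monday), the day is Monday.

Monday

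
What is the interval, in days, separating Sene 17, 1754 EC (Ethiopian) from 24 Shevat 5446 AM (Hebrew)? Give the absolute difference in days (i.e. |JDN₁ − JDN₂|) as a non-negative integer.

27882

First date → JDN 2364790; second date → JDN 2336908.
The interval is |2364790 − 2336908| = 27882 days.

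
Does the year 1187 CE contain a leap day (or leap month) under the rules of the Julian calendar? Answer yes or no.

1187 mod 4 = 3, so it is a common year in the Julian calendar.

no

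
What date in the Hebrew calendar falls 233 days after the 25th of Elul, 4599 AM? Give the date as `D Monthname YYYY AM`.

JDN of the 25th of Elul, 4599 AM = 2027753.
2027753 + 233 = 2027986.
JDN 2027986 in the Hebrew calendar is 21 Iyar 4600 AM.

21 Iyar 4600 AM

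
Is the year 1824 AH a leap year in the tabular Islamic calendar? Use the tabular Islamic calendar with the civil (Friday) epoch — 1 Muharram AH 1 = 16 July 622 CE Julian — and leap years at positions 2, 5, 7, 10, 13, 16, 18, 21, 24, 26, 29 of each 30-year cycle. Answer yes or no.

Year 1824 AH is year 24 of its 30-year cycle; leap positions are 2, 5, 7, 10, 13, 16, 18, 21, 24, 26, 29, so it is a leap year (355 days).

yes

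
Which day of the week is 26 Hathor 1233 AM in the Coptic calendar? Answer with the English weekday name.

This is JDN 2275103 (2 December 1516 Gregorian).
JDN 2275103 mod 7 = 5, and JDN 0 was a Monday, so this is a Saturday.

Saturday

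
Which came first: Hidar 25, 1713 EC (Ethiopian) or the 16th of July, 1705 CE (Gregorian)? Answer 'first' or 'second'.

First date → JDN 2349613; second date → JDN 2343995.
JDN 2343995 < JDN 2349613, so the second date is earlier.

second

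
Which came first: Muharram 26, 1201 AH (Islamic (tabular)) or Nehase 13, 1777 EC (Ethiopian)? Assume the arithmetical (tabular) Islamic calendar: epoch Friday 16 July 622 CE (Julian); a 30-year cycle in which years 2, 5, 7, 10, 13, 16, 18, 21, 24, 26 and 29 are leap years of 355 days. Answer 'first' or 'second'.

The two dates have Julian Day Numbers 2373705 and 2373247 respectively.
Since 2373247 < 2373705, the second date comes first.

second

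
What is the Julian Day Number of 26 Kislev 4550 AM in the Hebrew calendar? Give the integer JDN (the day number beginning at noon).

2009592

In the proleptic Gregorian calendar the same day is 22 December 789.
JDN 2400001 is 17 November 1858 CE (Gregorian), MJD 0; the target day is −390409 days from there, so JDN = 2009592.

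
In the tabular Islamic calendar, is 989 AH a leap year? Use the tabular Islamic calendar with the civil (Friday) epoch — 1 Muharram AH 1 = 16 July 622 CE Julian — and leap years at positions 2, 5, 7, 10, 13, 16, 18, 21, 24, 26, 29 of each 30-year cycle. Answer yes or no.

Year 989 AH is year 29 of its 30-year cycle; leap positions are 2, 5, 7, 10, 13, 16, 18, 21, 24, 26, 29, so it is a leap year (355 days).

yes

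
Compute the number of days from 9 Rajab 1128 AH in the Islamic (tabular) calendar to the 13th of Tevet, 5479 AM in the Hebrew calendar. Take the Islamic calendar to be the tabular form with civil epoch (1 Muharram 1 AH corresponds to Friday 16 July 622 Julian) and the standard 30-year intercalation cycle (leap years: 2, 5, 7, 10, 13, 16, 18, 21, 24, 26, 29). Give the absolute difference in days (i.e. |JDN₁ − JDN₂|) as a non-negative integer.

First date → JDN 2347996; second date → JDN 2348915.
The interval is |2347996 − 2348915| = 919 days.

919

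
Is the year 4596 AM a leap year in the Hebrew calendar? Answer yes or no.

yes

Hebrew year 4596 is year 17 of its 19-year Metonic cycle; leap years are at positions 3, 6, 8, 11, 14, 17, 19, so it is a leap year (13 months).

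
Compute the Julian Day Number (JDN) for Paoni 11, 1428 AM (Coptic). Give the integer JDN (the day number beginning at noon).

In the Gregorian calendar the same day is 16 June 1712.
JDN 2299161 is 15 October 1582 CE (Gregorian); the target day is +47361 days from there, so JDN = 2346522.

2346522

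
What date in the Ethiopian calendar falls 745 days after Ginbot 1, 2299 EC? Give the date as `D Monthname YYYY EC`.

15 Ginbot 2301 EC

Counting 745 days forward from JDN 2563805 reaches JDN 2564550, which is 15 Ginbot 2301 EC.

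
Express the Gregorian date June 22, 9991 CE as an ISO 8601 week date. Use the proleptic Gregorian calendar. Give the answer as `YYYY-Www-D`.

9991-W25-6

The weekday is Saturday (ISO weekday 6).
That Saturday belongs to ISO week 25 of ISO year 9991.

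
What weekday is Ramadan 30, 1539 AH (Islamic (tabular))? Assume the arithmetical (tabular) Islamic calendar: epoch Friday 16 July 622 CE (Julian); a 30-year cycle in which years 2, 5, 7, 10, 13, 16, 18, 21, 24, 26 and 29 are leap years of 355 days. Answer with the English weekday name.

In the Gregorian calendar this is 23 June 2115 (JDN 2493721).
2493721 ≡ 6 (mod 7); counting from Monday = 0 gives Sunday.

Sunday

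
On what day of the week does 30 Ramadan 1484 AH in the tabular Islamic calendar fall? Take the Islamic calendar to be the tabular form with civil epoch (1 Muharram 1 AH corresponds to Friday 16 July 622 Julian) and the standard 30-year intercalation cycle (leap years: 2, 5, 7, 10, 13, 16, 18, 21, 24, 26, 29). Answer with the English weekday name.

Friday

In the Gregorian calendar this is 10 February 2062 (JDN 2474231).
2474231 ≡ 4 (mod 7); counting from Monday = 0 gives Friday.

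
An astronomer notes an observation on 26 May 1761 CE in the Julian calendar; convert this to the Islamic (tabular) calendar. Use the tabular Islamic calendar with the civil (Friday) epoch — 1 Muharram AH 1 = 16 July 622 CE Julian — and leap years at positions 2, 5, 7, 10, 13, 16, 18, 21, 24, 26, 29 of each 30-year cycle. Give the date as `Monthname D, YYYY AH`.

Dhu al-Qa'dah 3, 1174 AH

Julian Day Number of the source date = 2364409.
Converting JDN 2364409 to the tabular Islamic calendar gives 3 Dhu al-Qa'dah 1174 AH.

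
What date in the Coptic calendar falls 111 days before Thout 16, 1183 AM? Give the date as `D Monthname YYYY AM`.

The starting date is JDN 2256770; 2256770 − 111 = 2256659.
JDN 2256659 corresponds to 30 Pashons 1182 AM.

30 Pashons 1182 AM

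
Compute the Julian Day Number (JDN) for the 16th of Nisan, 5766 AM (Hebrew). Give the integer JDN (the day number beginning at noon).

2453840

Equivalently 14 April 2006 (Gregorian).
JDN 2451545 is 1 January 2000 CE (Gregorian); the target day is +2295 days from there, so JDN = 2453840.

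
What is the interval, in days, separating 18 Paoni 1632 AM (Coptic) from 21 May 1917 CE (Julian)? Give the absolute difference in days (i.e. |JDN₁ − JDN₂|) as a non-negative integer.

343

First date → JDN 2421040; second date → JDN 2421383.
The interval is |2421040 − 2421383| = 343 days.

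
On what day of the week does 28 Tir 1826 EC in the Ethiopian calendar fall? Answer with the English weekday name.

Tuesday

In the Gregorian calendar this is 4 February 1834 (JDN 2390949).
JDN 2390949 mod 7 = 1, and JDN 0 was a Monday, so this is a Tuesday.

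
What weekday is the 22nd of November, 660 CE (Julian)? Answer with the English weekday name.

Sunday

Equivalently 25 November 660 Gregorian, JDN 1962449.
Since JDN mod 7 = 6 (0 = Monday), the day is Sunday.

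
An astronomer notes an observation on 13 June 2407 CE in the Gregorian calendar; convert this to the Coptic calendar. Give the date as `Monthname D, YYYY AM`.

Both dates share Julian Day Number 2600362; in the Coptic calendar that is 3 Paoni 2123 AM.

Paoni 3, 2123 AM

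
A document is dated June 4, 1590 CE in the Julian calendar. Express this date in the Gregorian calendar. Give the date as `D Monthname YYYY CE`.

14 June 1590 CE

For dates in this range the Gregorian date is 10 days ahead of the Julian.
4 June 1590 Julian + 10 days → 14 June 1590 Gregorian.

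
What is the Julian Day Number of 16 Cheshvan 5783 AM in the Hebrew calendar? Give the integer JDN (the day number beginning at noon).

2459894

Equivalently 10 November 2022 (Gregorian).
JDN 2451545 is 1 January 2000 CE (Gregorian); the target day is +8349 days from there, so JDN = 2459894.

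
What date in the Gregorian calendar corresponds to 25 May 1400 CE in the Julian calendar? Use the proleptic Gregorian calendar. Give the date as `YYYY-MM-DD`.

For dates in this range the Gregorian date is 9 days ahead of the Julian.
25 May 1400 Julian + 9 days → 3 June 1400 Gregorian.

1400-06-03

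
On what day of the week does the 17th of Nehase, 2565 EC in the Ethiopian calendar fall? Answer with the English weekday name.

Friday

Equivalently 27 August 2573 Gregorian, JDN 2661068.
JDN 2661068 mod 7 = 4, and JDN 0 was a Monday, so this is a Friday.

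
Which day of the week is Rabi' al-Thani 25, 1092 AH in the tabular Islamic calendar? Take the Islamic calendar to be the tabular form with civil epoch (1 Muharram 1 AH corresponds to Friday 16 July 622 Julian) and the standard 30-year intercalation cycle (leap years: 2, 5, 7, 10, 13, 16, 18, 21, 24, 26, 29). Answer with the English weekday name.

In the Gregorian calendar this is 14 May 1681 (JDN 2335167).
JDN 2335167 mod 7 = 2, and JDN 0 was a Monday, so this is a Wednesday.

Wednesday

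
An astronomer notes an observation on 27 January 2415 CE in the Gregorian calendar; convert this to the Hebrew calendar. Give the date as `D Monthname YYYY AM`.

Both dates share Julian Day Number 2603147; in the Hebrew calendar that is 16 Shevat 6175 AM.

16 Shevat 6175 AM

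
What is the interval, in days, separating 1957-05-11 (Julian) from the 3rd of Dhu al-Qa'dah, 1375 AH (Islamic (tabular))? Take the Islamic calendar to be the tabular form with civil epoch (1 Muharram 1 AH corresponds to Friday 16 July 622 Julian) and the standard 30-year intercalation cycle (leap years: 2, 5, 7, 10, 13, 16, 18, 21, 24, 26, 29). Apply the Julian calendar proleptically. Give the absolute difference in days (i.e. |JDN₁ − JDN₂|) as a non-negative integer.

346

First date → JDN 2435983; second date → JDN 2435637.
The interval is |2435983 − 2435637| = 346 days.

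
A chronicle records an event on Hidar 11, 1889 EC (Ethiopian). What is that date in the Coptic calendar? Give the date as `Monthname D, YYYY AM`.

The source date corresponds to 19 November 1896 in the Gregorian calendar (JDN 2413883).
That day falls on 11 Hathor 1613 AM in the Coptic calendar.

Hathor 11, 1613 AM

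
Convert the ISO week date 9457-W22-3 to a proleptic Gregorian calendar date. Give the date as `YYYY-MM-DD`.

9457-05-27

ISO week 1 of 9457 is the week containing the first Thursday of 9457.
Week 22, day 3 (Wednesday) lands on 9457-05-27.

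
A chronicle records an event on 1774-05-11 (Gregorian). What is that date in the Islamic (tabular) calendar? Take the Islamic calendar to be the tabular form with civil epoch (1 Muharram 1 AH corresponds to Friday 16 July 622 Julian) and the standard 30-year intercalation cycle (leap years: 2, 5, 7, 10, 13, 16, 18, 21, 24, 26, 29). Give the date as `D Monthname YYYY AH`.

29 Safar 1188 AH

Both dates share Julian Day Number 2369131; in the tabular Islamic calendar that is 29 Safar 1188 AH.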